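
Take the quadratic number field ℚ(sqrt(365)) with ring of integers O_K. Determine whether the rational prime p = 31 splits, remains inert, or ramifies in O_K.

365 mod 4 = 1, hence disc K = 365 and O_K = ℤ[(1+√365)/2].
disc(K) = 365 is not divisible by 31; 31 is unramified.
Compute (365/31) via Euler: 24^((31-1)/2) mod 31 = 30, so (365/31) = -1.
d is a non-residue mod p, hence 31 remains inert in O_K.

remains prime (inert)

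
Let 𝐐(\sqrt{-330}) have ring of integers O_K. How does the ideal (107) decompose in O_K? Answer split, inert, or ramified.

-330 mod 4 = 2, hence disc K = 4·(-330) = -1320 and O_K = ℤ[√-330].
107 ∤ -1320, so 107 is unramified.
(-330/107) = 98^53 mod 107 = 106, giving Legendre symbol -1.
d is a non-residue mod p, hence 107 remains inert in O_K.

remains prime (inert)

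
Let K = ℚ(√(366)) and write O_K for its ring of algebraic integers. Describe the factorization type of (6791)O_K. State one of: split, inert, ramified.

d = 366 ≡ 2 (mod 4), so O_K = ℤ[√366] and disc(K) = 4d = 1464.
6791 ∤ 1464, so 6791 is unramified.
Euler's criterion: 366^3395 mod 6791 = 1. Thus (366|6791) = 1.
(366/6791) = 1, so 6791 splits.

p splits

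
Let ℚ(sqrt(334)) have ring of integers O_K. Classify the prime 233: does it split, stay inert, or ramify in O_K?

splits completely

Since 334 ≢ 1 mod 4, the ring of integers is ℤ[√334] with discriminant 4·334 = 1336.
233 ∤ 1336, so 233 is unramified.
Euler's criterion: 334^116 mod 233 = 1. Thus (334|233) = 1.
(334/233) = 1, so 233 splits.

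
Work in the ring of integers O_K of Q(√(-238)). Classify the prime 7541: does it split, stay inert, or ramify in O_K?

-238 mod 4 = 2, hence disc K = 4·(-238) = -952 and O_K = ℤ[√-238].
disc(K) = -952 is not divisible by 7541; 7541 is unramified.
(-238/7541) = 7303^3770 mod 7541 = 1, giving Legendre symbol 1.
(-238/7541) = 1, so 7541 splits.

p splits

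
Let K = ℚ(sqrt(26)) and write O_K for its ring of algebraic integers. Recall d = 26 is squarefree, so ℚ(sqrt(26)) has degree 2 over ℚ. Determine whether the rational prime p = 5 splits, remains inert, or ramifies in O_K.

Since 26 ≢ 1 mod 4, the ring of integers is ℤ[√26] with discriminant 4·26 = 104.
Since gcd(5, 104) = 1 the prime 5 does not ramify.
Euler's criterion: 26^2 mod 5 = 1. Thus (26|5) = 1.
Legendre symbol 1 ⇒ 5 is split.

split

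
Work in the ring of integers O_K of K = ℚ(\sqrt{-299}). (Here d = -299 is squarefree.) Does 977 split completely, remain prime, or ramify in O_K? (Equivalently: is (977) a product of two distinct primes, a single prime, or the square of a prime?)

splits completely

Since -299 ≡ 1 mod 4, the ring of integers is ℤ[(1+√-299)/2] with discriminant -299.
977 ∤ -299, so 977 is unramified.
Legendre symbol by Euler's criterion: (-299/977) ≡ (-299)^488 ≡ 1 (mod 977), i.e. (-299/977) = 1.
(-299/977) = 1, so 977 splits.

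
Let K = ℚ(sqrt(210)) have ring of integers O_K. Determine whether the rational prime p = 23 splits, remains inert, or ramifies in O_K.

23 splits in O_K

Since 210 ≢ 1 mod 4, the ring of integers is ℤ[√210] with discriminant 4·210 = 840.
disc(K) = 840 is not divisible by 23; 23 is unramified.
Compute (210/23) via Euler: 3^((23-1)/2) mod 23 = 1, so (210/23) = 1.
(210/23) = 1, so 23 splits.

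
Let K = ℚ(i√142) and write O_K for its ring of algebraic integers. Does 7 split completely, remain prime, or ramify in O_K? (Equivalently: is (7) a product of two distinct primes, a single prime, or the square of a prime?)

-142 mod 4 = 2, hence disc K = 4·(-142) = -568 and O_K = ℤ[√-142].
7 ∤ -568, so 7 is unramified.
Compute (-142/7) via Euler: 5^((7-1)/2) mod 7 = 6, so (-142/7) = -1.
(-142/7) = -1, so 7 is inert.

inert — (7) stays prime in O_K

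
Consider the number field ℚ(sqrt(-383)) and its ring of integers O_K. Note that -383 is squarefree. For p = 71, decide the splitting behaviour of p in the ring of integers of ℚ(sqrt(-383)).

-383 mod 4 = 1, hence disc K = -383 and O_K = ℤ[(1+√-383)/2].
Since gcd(71, -383) = 1 the prime 71 does not ramify.
Euler's criterion: (-383)^35 mod 71 = 1. Thus (-383|71) = 1.
(-383/71) = 1, so 71 splits.

71 splits in O_K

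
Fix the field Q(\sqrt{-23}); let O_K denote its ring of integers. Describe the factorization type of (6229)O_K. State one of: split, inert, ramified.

-23 mod 4 = 1, hence disc K = -23 and O_K = ℤ[(1+√-23)/2].
Since gcd(6229, -23) = 1 the prime 6229 does not ramify.
(-23/6229) = 6206^3114 mod 6229 = 6228, giving Legendre symbol -1.
(-23/6229) = -1, so 6229 is inert.

inert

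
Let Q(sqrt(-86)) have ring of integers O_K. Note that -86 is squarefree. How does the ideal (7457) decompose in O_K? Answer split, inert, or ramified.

-86 mod 4 = 2, hence disc K = 4·(-86) = -344 and O_K = ℤ[√-86].
disc(K) = -344 is not divisible by 7457; 7457 is unramified.
Compute (-86/7457) via Euler: 7371^((7457-1)/2) mod 7457 = 7456, so (-86/7457) = -1.
Legendre symbol -1 ⇒ 7457 is inert.

p is inert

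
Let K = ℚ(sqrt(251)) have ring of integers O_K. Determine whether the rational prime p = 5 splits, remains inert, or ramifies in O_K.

split — (5) = 𝔭₁𝔭₂ with 𝔭₁ ≠ 𝔭₂

Since 251 ≢ 1 mod 4, the ring of integers is ℤ[√251] with discriminant 4·251 = 1004.
Since gcd(5, 1004) = 1 the prime 5 does not ramify.
(251/5) = 1^2 mod 5 = 1, giving Legendre symbol 1.
d is a quadratic residue mod p, hence 5 splits in O_K.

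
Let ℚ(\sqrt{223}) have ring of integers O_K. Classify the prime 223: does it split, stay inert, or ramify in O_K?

d = 223 ≡ 3 (mod 4), so O_K = ℤ[√223] and disc(K) = 4d = 892.
Ramification test: 223 | 892. The prime 223 ramifies in K.

ramified — (223) = 𝔭²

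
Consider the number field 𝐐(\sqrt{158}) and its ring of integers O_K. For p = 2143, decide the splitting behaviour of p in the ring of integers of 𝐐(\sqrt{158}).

inert — (2143) stays prime in O_K

158 mod 4 = 2, hence disc K = 4·158 = 632 and O_K = ℤ[√158].
2143 ∤ 632, so 2143 is unramified.
(158/2143) = 158^1071 mod 2143 = 2142, giving Legendre symbol -1.
Legendre symbol -1 ⇒ 2143 is inert.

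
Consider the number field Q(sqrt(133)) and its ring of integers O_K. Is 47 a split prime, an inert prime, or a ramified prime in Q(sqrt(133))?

inert

d = 133 ≡ 1 (mod 4), so O_K = ℤ[(1+√133)/2] and disc(K) = d = 133.
Since gcd(47, 133) = 1 the prime 47 does not ramify.
Compute (133/47) via Euler: 39^((47-1)/2) mod 47 = 46, so (133/47) = -1.
Legendre symbol -1 ⇒ 47 is inert.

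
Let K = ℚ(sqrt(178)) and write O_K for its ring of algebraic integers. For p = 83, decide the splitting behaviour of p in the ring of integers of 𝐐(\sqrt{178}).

p splits

Since 178 ≢ 1 mod 4, the ring of integers is ℤ[√178] with discriminant 4·178 = 712.
83 ∤ 712, so 83 is unramified.
Euler's criterion: 178^41 mod 83 = 1. Thus (178|83) = 1.
(178/83) = 1, so 83 splits.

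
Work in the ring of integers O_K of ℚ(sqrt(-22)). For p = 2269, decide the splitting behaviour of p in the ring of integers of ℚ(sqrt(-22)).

p is inert

Since -22 ≢ 1 mod 4, the ring of integers is ℤ[√-22] with discriminant 4·(-22) = -88.
2269 ∤ -88, so 2269 is unramified.
(-22/2269) = 2247^1134 mod 2269 = 2268, giving Legendre symbol -1.
(-22/2269) = -1, so 2269 is inert.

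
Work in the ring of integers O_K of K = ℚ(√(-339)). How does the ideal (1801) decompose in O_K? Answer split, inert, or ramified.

p splits

Since -339 ≡ 1 mod 4, the ring of integers is ℤ[(1+√-339)/2] with discriminant -339.
Since gcd(1801, -339) = 1 the prime 1801 does not ramify.
Euler's criterion: (-339)^900 mod 1801 = 1. Thus (-339|1801) = 1.
Legendre symbol 1 ⇒ 1801 is split.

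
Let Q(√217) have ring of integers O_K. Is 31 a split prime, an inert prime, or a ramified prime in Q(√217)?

ramifies in O_K

217 mod 4 = 1, hence disc K = 217 and O_K = ℤ[(1+√217)/2].
Ramification test: 31 | 217. The prime 31 ramifies in K.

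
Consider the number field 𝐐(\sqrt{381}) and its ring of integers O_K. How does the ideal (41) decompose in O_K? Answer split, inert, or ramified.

inert

d = 381 ≡ 1 (mod 4), so O_K = ℤ[(1+√381)/2] and disc(K) = d = 381.
Since gcd(41, 381) = 1 the prime 41 does not ramify.
(381/41) = 12^20 mod 41 = 40, giving Legendre symbol -1.
d is a non-residue mod p, hence 41 remains inert in O_K.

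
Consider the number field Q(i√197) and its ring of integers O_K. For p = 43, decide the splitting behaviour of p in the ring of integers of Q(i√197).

d = -197 ≡ 3 (mod 4), so O_K = ℤ[√-197] and disc(K) = 4d = -788.
disc(K) = -788 is not divisible by 43; 43 is unramified.
Euler's criterion: (-197)^21 mod 43 = 42. Thus (-197|43) = -1.
Legendre symbol -1 ⇒ 43 is inert.

p is inert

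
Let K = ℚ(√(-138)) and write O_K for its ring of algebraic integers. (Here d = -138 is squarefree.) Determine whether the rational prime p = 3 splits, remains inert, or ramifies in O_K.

-138 mod 4 = 2, hence disc K = 4·(-138) = -552 and O_K = ℤ[√-138].
disc(K) = -552 = 3·(-184), so p = 3 is ramified.

ramified — (3) = 𝔭²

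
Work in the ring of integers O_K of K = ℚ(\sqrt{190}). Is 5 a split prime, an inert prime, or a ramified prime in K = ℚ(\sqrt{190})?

ramified — (5) = 𝔭²

Since 190 ≢ 1 mod 4, the ring of integers is ℤ[√190] with discriminant 4·190 = 760.
Ramification test: 5 | 760. The prime 5 ramifies in K.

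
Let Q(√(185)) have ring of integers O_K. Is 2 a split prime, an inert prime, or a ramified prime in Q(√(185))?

2 splits in O_K

185 mod 4 = 1, hence disc K = 185 and O_K = ℤ[(1+√185)/2].
Since gcd(2, 185) = 1 the prime 2 does not ramify.
For p = 2 with d ≡ 1 (mod 4): d mod 8 = 1, so 2 splits.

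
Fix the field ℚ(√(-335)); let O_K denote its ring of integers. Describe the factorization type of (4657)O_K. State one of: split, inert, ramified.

split — (4657) = 𝔭₁𝔭₂ with 𝔭₁ ≠ 𝔭₂

-335 mod 4 = 1, hence disc K = -335 and O_K = ℤ[(1+√-335)/2].
4657 ∤ -335, so 4657 is unramified.
(-335/4657) = 4322^2328 mod 4657 = 1, giving Legendre symbol 1.
(-335/4657) = 1, so 4657 splits.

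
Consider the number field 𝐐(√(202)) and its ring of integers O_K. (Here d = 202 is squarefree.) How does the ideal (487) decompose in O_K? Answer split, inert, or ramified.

inert

202 mod 4 = 2, hence disc K = 4·202 = 808 and O_K = ℤ[√202].
disc(K) = 808 is not divisible by 487; 487 is unramified.
Euler's criterion: 202^243 mod 487 = 486. Thus (202|487) = -1.
d is a non-residue mod p, hence 487 remains inert in O_K.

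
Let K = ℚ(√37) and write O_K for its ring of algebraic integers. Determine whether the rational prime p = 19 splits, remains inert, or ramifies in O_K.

p is inert

37 mod 4 = 1, hence disc K = 37 and O_K = ℤ[(1+√37)/2].
19 ∤ 37, so 19 is unramified.
(37/19) = 18^9 mod 19 = 18, giving Legendre symbol -1.
d is a non-residue mod p, hence 19 remains inert in O_K.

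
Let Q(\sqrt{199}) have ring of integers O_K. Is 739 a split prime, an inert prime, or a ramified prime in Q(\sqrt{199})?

d = 199 ≡ 3 (mod 4), so O_K = ℤ[√199] and disc(K) = 4d = 796.
disc(K) = 796 is not divisible by 739; 739 is unramified.
Euler's criterion: 199^369 mod 739 = 1. Thus (199|739) = 1.
d is a quadratic residue mod p, hence 739 splits in O_K.

splits completely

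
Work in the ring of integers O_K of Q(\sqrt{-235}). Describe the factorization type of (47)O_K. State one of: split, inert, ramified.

-235 mod 4 = 1, hence disc K = -235 and O_K = ℤ[(1+√-235)/2].
47 divides disc(K) = -235, so 47 ramifies.

47 is ramified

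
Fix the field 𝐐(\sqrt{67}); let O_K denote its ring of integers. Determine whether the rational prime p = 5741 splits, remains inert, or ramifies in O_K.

d = 67 ≡ 3 (mod 4), so O_K = ℤ[√67] and disc(K) = 4d = 268.
disc(K) = 268 is not divisible by 5741; 5741 is unramified.
Euler's criterion: 67^2870 mod 5741 = 5740. Thus (67|5741) = -1.
(67/5741) = -1, so 5741 is inert.

5741 remains inert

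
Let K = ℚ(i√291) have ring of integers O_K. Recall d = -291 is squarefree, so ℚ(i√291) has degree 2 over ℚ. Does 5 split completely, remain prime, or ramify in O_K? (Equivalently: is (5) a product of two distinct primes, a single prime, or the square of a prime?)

p splits

d = -291 ≡ 1 (mod 4), so O_K = ℤ[(1+√-291)/2] and disc(K) = d = -291.
disc(K) = -291 is not divisible by 5; 5 is unramified.
Euler's criterion: (-291)^2 mod 5 = 1. Thus (-291|5) = 1.
Legendre symbol 1 ⇒ 5 is split.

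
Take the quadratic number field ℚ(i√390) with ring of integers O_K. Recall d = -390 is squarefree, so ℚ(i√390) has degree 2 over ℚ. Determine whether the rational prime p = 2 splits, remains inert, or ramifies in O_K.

-390 mod 4 = 2, hence disc K = 4·(-390) = -1560 and O_K = ℤ[√-390].
disc(K) = -1560 = 2·(-780), so p = 2 is ramified.

2 is ramified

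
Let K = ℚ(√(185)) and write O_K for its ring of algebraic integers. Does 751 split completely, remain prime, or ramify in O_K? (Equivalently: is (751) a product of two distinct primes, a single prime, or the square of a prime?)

Since 185 ≡ 1 mod 4, the ring of integers is ℤ[(1+√185)/2] with discriminant 185.
751 ∤ 185, so 751 is unramified.
Legendre symbol by Euler's criterion: (185/751) ≡ 185^375 ≡ 1 (mod 751), i.e. (185/751) = 1.
d is a quadratic residue mod p, hence 751 splits in O_K.

p splits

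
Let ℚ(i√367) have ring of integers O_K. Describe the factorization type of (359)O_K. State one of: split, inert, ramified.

359 remains inert

-367 mod 4 = 1, hence disc K = -367 and O_K = ℤ[(1+√-367)/2].
359 ∤ -367, so 359 is unramified.
Euler's criterion: (-367)^179 mod 359 = 358. Thus (-367|359) = -1.
d is a non-residue mod p, hence 359 remains inert in O_K.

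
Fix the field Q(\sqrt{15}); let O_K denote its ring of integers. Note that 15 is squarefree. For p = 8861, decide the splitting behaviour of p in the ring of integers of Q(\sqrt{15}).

inert — (8861) stays prime in O_K

d = 15 ≡ 3 (mod 4), so O_K = ℤ[√15] and disc(K) = 4d = 60.
disc(K) = 60 is not divisible by 8861; 8861 is unramified.
Compute (15/8861) via Euler: 15^((8861-1)/2) mod 8861 = 8860, so (15/8861) = -1.
Legendre symbol -1 ⇒ 8861 is inert.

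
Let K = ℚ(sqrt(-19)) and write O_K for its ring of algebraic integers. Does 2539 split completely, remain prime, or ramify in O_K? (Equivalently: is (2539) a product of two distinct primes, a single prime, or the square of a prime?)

-19 mod 4 = 1, hence disc K = -19 and O_K = ℤ[(1+√-19)/2].
Since gcd(2539, -19) = 1 the prime 2539 does not ramify.
Legendre symbol by Euler's criterion: (-19/2539) ≡ (-19)^1269 ≡ 2538 (mod 2539), i.e. (-19/2539) = -1.
Legendre symbol -1 ⇒ 2539 is inert.

2539 remains inert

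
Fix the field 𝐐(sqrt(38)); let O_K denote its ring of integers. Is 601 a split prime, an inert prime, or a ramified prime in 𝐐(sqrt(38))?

38 mod 4 = 2, hence disc K = 4·38 = 152 and O_K = ℤ[√38].
601 ∤ 152, so 601 is unramified.
Compute (38/601) via Euler: 38^((601-1)/2) mod 601 = 600, so (38/601) = -1.
(38/601) = -1, so 601 is inert.

p is inert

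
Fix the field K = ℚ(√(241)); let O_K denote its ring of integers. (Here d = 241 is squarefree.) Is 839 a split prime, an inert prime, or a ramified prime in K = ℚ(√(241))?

splits completely

241 mod 4 = 1, hence disc K = 241 and O_K = ℤ[(1+√241)/2].
disc(K) = 241 is not divisible by 839; 839 is unramified.
Compute (241/839) via Euler: 241^((839-1)/2) mod 839 = 1, so (241/839) = 1.
d is a quadratic residue mod p, hence 839 splits in O_K.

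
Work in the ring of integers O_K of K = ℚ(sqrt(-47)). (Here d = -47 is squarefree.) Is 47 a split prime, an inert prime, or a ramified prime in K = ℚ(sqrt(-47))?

-47 mod 4 = 1, hence disc K = -47 and O_K = ℤ[(1+√-47)/2].
disc(K) = -47 = 47·(-1), so p = 47 is ramified.

ramified — (47) = 𝔭²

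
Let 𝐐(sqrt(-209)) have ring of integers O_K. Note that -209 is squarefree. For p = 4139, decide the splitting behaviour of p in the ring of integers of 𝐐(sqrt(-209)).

inert — (4139) stays prime in O_K

d = -209 ≡ 3 (mod 4), so O_K = ℤ[√-209] and disc(K) = 4d = -836.
disc(K) = -836 is not divisible by 4139; 4139 is unramified.
Compute (-209/4139) via Euler: 3930^((4139-1)/2) mod 4139 = 4138, so (-209/4139) = -1.
(-209/4139) = -1, so 4139 is inert.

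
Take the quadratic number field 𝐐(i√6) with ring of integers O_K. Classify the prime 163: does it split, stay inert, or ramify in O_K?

-6 mod 4 = 2, hence disc K = 4·(-6) = -24 and O_K = ℤ[√-6].
disc(K) = -24 is not divisible by 163; 163 is unramified.
Compute (-6/163) via Euler: 157^((163-1)/2) mod 163 = 162, so (-6/163) = -1.
(-6/163) = -1, so 163 is inert.

p is inert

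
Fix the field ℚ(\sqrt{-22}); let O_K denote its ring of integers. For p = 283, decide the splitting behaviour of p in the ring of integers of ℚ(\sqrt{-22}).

split — (283) = 𝔭₁𝔭₂ with 𝔭₁ ≠ 𝔭₂

Since -22 ≢ 1 mod 4, the ring of integers is ℤ[√-22] with discriminant 4·(-22) = -88.
Since gcd(283, -88) = 1 the prime 283 does not ramify.
Legendre symbol by Euler's criterion: (-22/283) ≡ (-22)^141 ≡ 1 (mod 283), i.e. (-22/283) = 1.
Legendre symbol 1 ⇒ 283 is split.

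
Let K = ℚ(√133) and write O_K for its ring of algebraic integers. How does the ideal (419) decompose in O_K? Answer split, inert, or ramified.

133 mod 4 = 1, hence disc K = 133 and O_K = ℤ[(1+√133)/2].
Since gcd(419, 133) = 1 the prime 419 does not ramify.
(133/419) = 133^209 mod 419 = 418, giving Legendre symbol -1.
d is a non-residue mod p, hence 419 remains inert in O_K.

p is inert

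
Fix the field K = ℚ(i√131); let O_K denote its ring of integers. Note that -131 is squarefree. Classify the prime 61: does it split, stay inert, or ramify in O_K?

p splits

d = -131 ≡ 1 (mod 4), so O_K = ℤ[(1+√-131)/2] and disc(K) = d = -131.
61 ∤ -131, so 61 is unramified.
Compute (-131/61) via Euler: 52^((61-1)/2) mod 61 = 1, so (-131/61) = 1.
(-131/61) = 1, so 61 splits.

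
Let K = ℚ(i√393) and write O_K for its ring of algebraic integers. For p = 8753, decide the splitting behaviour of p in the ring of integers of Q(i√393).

inert — (8753) stays prime in O_K

d = -393 ≡ 3 (mod 4), so O_K = ℤ[√-393] and disc(K) = 4d = -1572.
disc(K) = -1572 is not divisible by 8753; 8753 is unramified.
Compute (-393/8753) via Euler: 8360^((8753-1)/2) mod 8753 = 8752, so (-393/8753) = -1.
d is a non-residue mod p, hence 8753 remains inert in O_K.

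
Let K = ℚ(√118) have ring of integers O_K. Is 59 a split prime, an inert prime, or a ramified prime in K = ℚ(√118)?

ramified

Since 118 ≢ 1 mod 4, the ring of integers is ℤ[√118] with discriminant 4·118 = 472.
disc(K) = 472 = 59·8, so p = 59 is ramified.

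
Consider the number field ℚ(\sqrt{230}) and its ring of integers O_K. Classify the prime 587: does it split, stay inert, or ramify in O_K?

230 mod 4 = 2, hence disc K = 4·230 = 920 and O_K = ℤ[√230].
disc(K) = 920 is not divisible by 587; 587 is unramified.
(230/587) = 230^293 mod 587 = 586, giving Legendre symbol -1.
(230/587) = -1, so 587 is inert.

p is inert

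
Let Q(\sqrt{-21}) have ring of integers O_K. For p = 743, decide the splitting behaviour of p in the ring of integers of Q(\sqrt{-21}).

Since -21 ≢ 1 mod 4, the ring of integers is ℤ[√-21] with discriminant 4·(-21) = -84.
Since gcd(743, -84) = 1 the prime 743 does not ramify.
Euler's criterion: (-21)^371 mod 743 = 1. Thus (-21|743) = 1.
(-21/743) = 1, so 743 splits.

p splits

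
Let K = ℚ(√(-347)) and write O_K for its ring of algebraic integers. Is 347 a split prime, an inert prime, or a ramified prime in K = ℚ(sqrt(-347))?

-347 mod 4 = 1, hence disc K = -347 and O_K = ℤ[(1+√-347)/2].
347 divides disc(K) = -347, so 347 ramifies.

ramifies in O_K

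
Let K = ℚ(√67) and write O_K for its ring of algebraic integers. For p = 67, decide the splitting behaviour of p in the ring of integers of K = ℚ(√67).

ramified — (67) = 𝔭²

67 mod 4 = 3, hence disc K = 4·67 = 268 and O_K = ℤ[√67].
disc(K) = 268 = 67·4, so p = 67 is ramified.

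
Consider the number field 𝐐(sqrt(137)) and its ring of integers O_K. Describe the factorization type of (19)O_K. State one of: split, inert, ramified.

d = 137 ≡ 1 (mod 4), so O_K = ℤ[(1+√137)/2] and disc(K) = d = 137.
Since gcd(19, 137) = 1 the prime 19 does not ramify.
Legendre symbol by Euler's criterion: (137/19) ≡ 137^9 ≡ 1 (mod 19), i.e. (137/19) = 1.
(137/19) = 1, so 19 splits.

p splits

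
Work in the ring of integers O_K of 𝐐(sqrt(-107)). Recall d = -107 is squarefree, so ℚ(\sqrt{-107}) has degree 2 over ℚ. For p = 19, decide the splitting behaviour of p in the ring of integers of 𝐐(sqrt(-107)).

Since -107 ≡ 1 mod 4, the ring of integers is ℤ[(1+√-107)/2] with discriminant -107.
disc(K) = -107 is not divisible by 19; 19 is unramified.
(-107/19) = 7^9 mod 19 = 1, giving Legendre symbol 1.
Legendre symbol 1 ⇒ 19 is split.

split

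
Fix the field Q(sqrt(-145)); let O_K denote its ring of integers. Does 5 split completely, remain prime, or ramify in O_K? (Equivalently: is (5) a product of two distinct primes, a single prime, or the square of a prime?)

Since -145 ≢ 1 mod 4, the ring of integers is ℤ[√-145] with discriminant 4·(-145) = -580.
5 divides disc(K) = -580, so 5 ramifies.

p ramifies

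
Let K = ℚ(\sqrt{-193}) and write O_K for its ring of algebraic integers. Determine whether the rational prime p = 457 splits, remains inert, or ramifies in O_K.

457 remains inert

Since -193 ≢ 1 mod 4, the ring of integers is ℤ[√-193] with discriminant 4·(-193) = -772.
457 ∤ -772, so 457 is unramified.
Compute (-193/457) via Euler: 264^((457-1)/2) mod 457 = 456, so (-193/457) = -1.
d is a non-residue mod p, hence 457 remains inert in O_K.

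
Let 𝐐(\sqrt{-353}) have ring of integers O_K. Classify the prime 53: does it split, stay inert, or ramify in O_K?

Since -353 ≢ 1 mod 4, the ring of integers is ℤ[√-353] with discriminant 4·(-353) = -1412.
disc(K) = -1412 is not divisible by 53; 53 is unramified.
Compute (-353/53) via Euler: 18^((53-1)/2) mod 53 = 52, so (-353/53) = -1.
d is a non-residue mod p, hence 53 remains inert in O_K.

p is inert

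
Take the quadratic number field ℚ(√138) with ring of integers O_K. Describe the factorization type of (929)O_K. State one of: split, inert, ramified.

Since 138 ≢ 1 mod 4, the ring of integers is ℤ[√138] with discriminant 4·138 = 552.
Since gcd(929, 552) = 1 the prime 929 does not ramify.
Compute (138/929) via Euler: 138^((929-1)/2) mod 929 = 928, so (138/929) = -1.
d is a non-residue mod p, hence 929 remains inert in O_K.

inert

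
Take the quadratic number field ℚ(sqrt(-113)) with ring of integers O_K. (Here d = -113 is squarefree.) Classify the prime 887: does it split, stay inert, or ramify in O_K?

p splits

d = -113 ≡ 3 (mod 4), so O_K = ℤ[√-113] and disc(K) = 4d = -452.
Since gcd(887, -452) = 1 the prime 887 does not ramify.
(-113/887) = 774^443 mod 887 = 1, giving Legendre symbol 1.
Legendre symbol 1 ⇒ 887 is split.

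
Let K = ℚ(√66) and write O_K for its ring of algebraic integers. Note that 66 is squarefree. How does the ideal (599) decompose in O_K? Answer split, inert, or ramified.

p is inert

Since 66 ≢ 1 mod 4, the ring of integers is ℤ[√66] with discriminant 4·66 = 264.
599 ∤ 264, so 599 is unramified.
(66/599) = 66^299 mod 599 = 598, giving Legendre symbol -1.
(66/599) = -1, so 599 is inert.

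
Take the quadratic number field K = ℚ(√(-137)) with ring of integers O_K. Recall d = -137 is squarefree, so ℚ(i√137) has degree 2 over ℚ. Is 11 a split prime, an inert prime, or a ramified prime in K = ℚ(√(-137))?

d = -137 ≡ 3 (mod 4), so O_K = ℤ[√-137] and disc(K) = 4d = -548.
11 ∤ -548, so 11 is unramified.
(-137/11) = 6^5 mod 11 = 10, giving Legendre symbol -1.
Legendre symbol -1 ⇒ 11 is inert.

inert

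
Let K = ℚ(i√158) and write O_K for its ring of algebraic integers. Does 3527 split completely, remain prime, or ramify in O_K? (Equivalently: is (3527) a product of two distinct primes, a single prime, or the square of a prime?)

split — (3527) = 𝔭₁𝔭₂ with 𝔭₁ ≠ 𝔭₂

-158 mod 4 = 2, hence disc K = 4·(-158) = -632 and O_K = ℤ[√-158].
3527 ∤ -632, so 3527 is unramified.
Legendre symbol by Euler's criterion: (-158/3527) ≡ (-158)^1763 ≡ 1 (mod 3527), i.e. (-158/3527) = 1.
(-158/3527) = 1, so 3527 splits.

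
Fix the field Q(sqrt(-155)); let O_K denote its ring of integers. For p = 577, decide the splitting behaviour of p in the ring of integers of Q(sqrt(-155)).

577 remains inert

d = -155 ≡ 1 (mod 4), so O_K = ℤ[(1+√-155)/2] and disc(K) = d = -155.
disc(K) = -155 is not divisible by 577; 577 is unramified.
Legendre symbol by Euler's criterion: (-155/577) ≡ (-155)^288 ≡ 576 (mod 577), i.e. (-155/577) = -1.
Legendre symbol -1 ⇒ 577 is inert.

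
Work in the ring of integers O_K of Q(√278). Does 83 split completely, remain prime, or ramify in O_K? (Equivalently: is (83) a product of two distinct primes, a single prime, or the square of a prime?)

Since 278 ≢ 1 mod 4, the ring of integers is ℤ[√278] with discriminant 4·278 = 1112.
83 ∤ 1112, so 83 is unramified.
Compute (278/83) via Euler: 29^((83-1)/2) mod 83 = 1, so (278/83) = 1.
d is a quadratic residue mod p, hence 83 splits in O_K.

p splits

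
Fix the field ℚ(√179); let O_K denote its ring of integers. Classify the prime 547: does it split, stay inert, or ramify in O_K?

split

179 mod 4 = 3, hence disc K = 4·179 = 716 and O_K = ℤ[√179].
disc(K) = 716 is not divisible by 547; 547 is unramified.
Euler's criterion: 179^273 mod 547 = 1. Thus (179|547) = 1.
Legendre symbol 1 ⇒ 547 is split.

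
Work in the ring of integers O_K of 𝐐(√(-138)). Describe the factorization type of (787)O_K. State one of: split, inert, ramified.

Since -138 ≢ 1 mod 4, the ring of integers is ℤ[√-138] with discriminant 4·(-138) = -552.
787 ∤ -552, so 787 is unramified.
Euler's criterion: (-138)^393 mod 787 = 786. Thus (-138|787) = -1.
(-138/787) = -1, so 787 is inert.

p is inert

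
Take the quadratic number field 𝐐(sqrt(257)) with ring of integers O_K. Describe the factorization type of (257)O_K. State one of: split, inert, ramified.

d = 257 ≡ 1 (mod 4), so O_K = ℤ[(1+√257)/2] and disc(K) = d = 257.
257 divides disc(K) = 257, so 257 ramifies.

p ramifies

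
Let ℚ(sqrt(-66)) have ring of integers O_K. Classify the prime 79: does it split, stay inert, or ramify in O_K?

splits completely

d = -66 ≡ 2 (mod 4), so O_K = ℤ[√-66] and disc(K) = 4d = -264.
79 ∤ -264, so 79 is unramified.
(-66/79) = 13^39 mod 79 = 1, giving Legendre symbol 1.
(-66/79) = 1, so 79 splits.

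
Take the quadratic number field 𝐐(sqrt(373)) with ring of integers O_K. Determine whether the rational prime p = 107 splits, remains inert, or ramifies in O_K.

split

d = 373 ≡ 1 (mod 4), so O_K = ℤ[(1+√373)/2] and disc(K) = d = 373.
disc(K) = 373 is not divisible by 107; 107 is unramified.
Euler's criterion: 373^53 mod 107 = 1. Thus (373|107) = 1.
Legendre symbol 1 ⇒ 107 is split.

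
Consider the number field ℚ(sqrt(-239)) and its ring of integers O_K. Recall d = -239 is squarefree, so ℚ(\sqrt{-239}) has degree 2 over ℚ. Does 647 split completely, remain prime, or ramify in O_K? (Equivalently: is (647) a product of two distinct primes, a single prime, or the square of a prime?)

splits completely

-239 mod 4 = 1, hence disc K = -239 and O_K = ℤ[(1+√-239)/2].
647 ∤ -239, so 647 is unramified.
Euler's criterion: (-239)^323 mod 647 = 1. Thus (-239|647) = 1.
Legendre symbol 1 ⇒ 647 is split.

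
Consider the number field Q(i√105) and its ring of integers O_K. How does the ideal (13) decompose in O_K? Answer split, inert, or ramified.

Since -105 ≢ 1 mod 4, the ring of integers is ℤ[√-105] with discriminant 4·(-105) = -420.
Since gcd(13, -420) = 1 the prime 13 does not ramify.
Compute (-105/13) via Euler: 12^((13-1)/2) mod 13 = 1, so (-105/13) = 1.
Legendre symbol 1 ⇒ 13 is split.

p splits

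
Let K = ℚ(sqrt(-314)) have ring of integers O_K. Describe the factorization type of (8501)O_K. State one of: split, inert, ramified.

split — (8501) = 𝔭₁𝔭₂ with 𝔭₁ ≠ 𝔭₂

d = -314 ≡ 2 (mod 4), so O_K = ℤ[√-314] and disc(K) = 4d = -1256.
disc(K) = -1256 is not divisible by 8501; 8501 is unramified.
Compute (-314/8501) via Euler: 8187^((8501-1)/2) mod 8501 = 1, so (-314/8501) = 1.
(-314/8501) = 1, so 8501 splits.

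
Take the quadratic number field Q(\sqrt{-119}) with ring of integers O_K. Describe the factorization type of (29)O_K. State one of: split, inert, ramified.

-119 mod 4 = 1, hence disc K = -119 and O_K = ℤ[(1+√-119)/2].
29 ∤ -119, so 29 is unramified.
Compute (-119/29) via Euler: 26^((29-1)/2) mod 29 = 28, so (-119/29) = -1.
(-119/29) = -1, so 29 is inert.

inert — (29) stays prime in O_K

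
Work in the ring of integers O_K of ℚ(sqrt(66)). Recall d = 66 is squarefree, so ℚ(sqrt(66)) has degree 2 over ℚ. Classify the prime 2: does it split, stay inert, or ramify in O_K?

66 mod 4 = 2, hence disc K = 4·66 = 264 and O_K = ℤ[√66].
2 divides disc(K) = 264, so 2 ramifies.

ramifies in O_K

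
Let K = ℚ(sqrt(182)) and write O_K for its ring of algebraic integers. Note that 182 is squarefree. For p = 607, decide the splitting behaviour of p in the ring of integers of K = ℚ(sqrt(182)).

607 splits in O_K

d = 182 ≡ 2 (mod 4), so O_K = ℤ[√182] and disc(K) = 4d = 728.
607 ∤ 728, so 607 is unramified.
Compute (182/607) via Euler: 182^((607-1)/2) mod 607 = 1, so (182/607) = 1.
d is a quadratic residue mod p, hence 607 splits in O_K.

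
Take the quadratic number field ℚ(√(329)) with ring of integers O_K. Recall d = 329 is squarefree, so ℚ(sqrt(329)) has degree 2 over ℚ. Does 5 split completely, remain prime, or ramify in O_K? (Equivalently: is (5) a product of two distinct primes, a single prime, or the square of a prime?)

splits completely

Since 329 ≡ 1 mod 4, the ring of integers is ℤ[(1+√329)/2] with discriminant 329.
Since gcd(5, 329) = 1 the prime 5 does not ramify.
Euler's criterion: 329^2 mod 5 = 1. Thus (329|5) = 1.
(329/5) = 1, so 5 splits.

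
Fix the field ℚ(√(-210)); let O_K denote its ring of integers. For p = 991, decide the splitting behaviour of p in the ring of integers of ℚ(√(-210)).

Since -210 ≢ 1 mod 4, the ring of integers is ℤ[√-210] with discriminant 4·(-210) = -840.
991 ∤ -840, so 991 is unramified.
Euler's criterion: (-210)^495 mod 991 = 990. Thus (-210|991) = -1.
(-210/991) = -1, so 991 is inert.

inert — (991) stays prime in O_K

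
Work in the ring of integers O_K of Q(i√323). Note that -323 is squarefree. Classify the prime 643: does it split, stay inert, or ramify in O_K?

643 remains inert

d = -323 ≡ 1 (mod 4), so O_K = ℤ[(1+√-323)/2] and disc(K) = d = -323.
Since gcd(643, -323) = 1 the prime 643 does not ramify.
(-323/643) = 320^321 mod 643 = 642, giving Legendre symbol -1.
(-323/643) = -1, so 643 is inert.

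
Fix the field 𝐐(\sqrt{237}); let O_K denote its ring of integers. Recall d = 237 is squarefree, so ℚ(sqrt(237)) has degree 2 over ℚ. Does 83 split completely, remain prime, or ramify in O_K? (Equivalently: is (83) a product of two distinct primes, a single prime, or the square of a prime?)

Since 237 ≡ 1 mod 4, the ring of integers is ℤ[(1+√237)/2] with discriminant 237.
Since gcd(83, 237) = 1 the prime 83 does not ramify.
Euler's criterion: 237^41 mod 83 = 82. Thus (237|83) = -1.
Legendre symbol -1 ⇒ 83 is inert.

remains prime (inert)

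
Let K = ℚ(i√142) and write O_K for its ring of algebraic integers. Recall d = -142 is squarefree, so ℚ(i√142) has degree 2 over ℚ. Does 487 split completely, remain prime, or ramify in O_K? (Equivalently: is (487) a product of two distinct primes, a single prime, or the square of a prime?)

inert

d = -142 ≡ 2 (mod 4), so O_K = ℤ[√-142] and disc(K) = 4d = -568.
disc(K) = -568 is not divisible by 487; 487 is unramified.
Euler's criterion: (-142)^243 mod 487 = 486. Thus (-142|487) = -1.
(-142/487) = -1, so 487 is inert.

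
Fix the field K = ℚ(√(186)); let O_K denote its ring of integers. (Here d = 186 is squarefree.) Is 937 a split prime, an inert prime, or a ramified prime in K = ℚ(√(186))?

p splits

d = 186 ≡ 2 (mod 4), so O_K = ℤ[√186] and disc(K) = 4d = 744.
937 ∤ 744, so 937 is unramified.
Compute (186/937) via Euler: 186^((937-1)/2) mod 937 = 1, so (186/937) = 1.
Legendre symbol 1 ⇒ 937 is split.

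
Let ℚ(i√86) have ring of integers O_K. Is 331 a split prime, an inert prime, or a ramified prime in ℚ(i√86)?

Since -86 ≢ 1 mod 4, the ring of integers is ℤ[√-86] with discriminant 4·(-86) = -344.
331 ∤ -344, so 331 is unramified.
Compute (-86/331) via Euler: 245^((331-1)/2) mod 331 = 1, so (-86/331) = 1.
Legendre symbol 1 ⇒ 331 is split.

split — (331) = 𝔭₁𝔭₂ with 𝔭₁ ≠ 𝔭₂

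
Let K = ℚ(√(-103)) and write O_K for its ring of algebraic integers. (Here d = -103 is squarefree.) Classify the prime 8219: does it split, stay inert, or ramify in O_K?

p splits

Since -103 ≡ 1 mod 4, the ring of integers is ℤ[(1+√-103)/2] with discriminant -103.
disc(K) = -103 is not divisible by 8219; 8219 is unramified.
Legendre symbol by Euler's criterion: (-103/8219) ≡ (-103)^4109 ≡ 1 (mod 8219), i.e. (-103/8219) = 1.
d is a quadratic residue mod p, hence 8219 splits in O_K.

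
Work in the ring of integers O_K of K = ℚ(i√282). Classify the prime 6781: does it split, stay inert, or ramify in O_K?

6781 splits in O_K

d = -282 ≡ 2 (mod 4), so O_K = ℤ[√-282] and disc(K) = 4d = -1128.
Since gcd(6781, -1128) = 1 the prime 6781 does not ramify.
Euler's criterion: (-282)^3390 mod 6781 = 1. Thus (-282|6781) = 1.
(-282/6781) = 1, so 6781 splits.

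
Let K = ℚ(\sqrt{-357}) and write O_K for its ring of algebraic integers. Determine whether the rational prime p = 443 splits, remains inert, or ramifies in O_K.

splits completely

d = -357 ≡ 3 (mod 4), so O_K = ℤ[√-357] and disc(K) = 4d = -1428.
443 ∤ -1428, so 443 is unramified.
Compute (-357/443) via Euler: 86^((443-1)/2) mod 443 = 1, so (-357/443) = 1.
Legendre symbol 1 ⇒ 443 is split.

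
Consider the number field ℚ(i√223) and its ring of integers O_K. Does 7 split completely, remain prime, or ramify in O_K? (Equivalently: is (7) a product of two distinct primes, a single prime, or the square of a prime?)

Since -223 ≡ 1 mod 4, the ring of integers is ℤ[(1+√-223)/2] with discriminant -223.
disc(K) = -223 is not divisible by 7; 7 is unramified.
Legendre symbol by Euler's criterion: (-223/7) ≡ (-223)^3 ≡ 1 (mod 7), i.e. (-223/7) = 1.
(-223/7) = 1, so 7 splits.

split — (7) = 𝔭₁𝔭₂ with 𝔭₁ ≠ 𝔭₂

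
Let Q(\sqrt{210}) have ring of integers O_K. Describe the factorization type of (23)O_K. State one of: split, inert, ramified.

split

210 mod 4 = 2, hence disc K = 4·210 = 840 and O_K = ℤ[√210].
disc(K) = 840 is not divisible by 23; 23 is unramified.
Euler's criterion: 210^11 mod 23 = 1. Thus (210|23) = 1.
(210/23) = 1, so 23 splits.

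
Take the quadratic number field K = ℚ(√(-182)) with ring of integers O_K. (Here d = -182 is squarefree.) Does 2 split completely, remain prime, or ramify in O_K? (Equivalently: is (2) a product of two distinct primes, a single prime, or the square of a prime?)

ramifies in O_K

Since -182 ≢ 1 mod 4, the ring of integers is ℤ[√-182] with discriminant 4·(-182) = -728.
Ramification test: 2 | -728. The prime 2 ramifies in K.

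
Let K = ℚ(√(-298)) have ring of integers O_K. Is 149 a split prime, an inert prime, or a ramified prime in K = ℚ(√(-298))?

Since -298 ≢ 1 mod 4, the ring of integers is ℤ[√-298] with discriminant 4·(-298) = -1192.
disc(K) = -1192 = 149·(-8), so p = 149 is ramified.

ramifies in O_K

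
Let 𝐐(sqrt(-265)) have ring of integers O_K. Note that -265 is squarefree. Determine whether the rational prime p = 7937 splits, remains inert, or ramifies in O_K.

Since -265 ≢ 1 mod 4, the ring of integers is ℤ[√-265] with discriminant 4·(-265) = -1060.
disc(K) = -1060 is not divisible by 7937; 7937 is unramified.
Euler's criterion: (-265)^3968 mod 7937 = 7936. Thus (-265|7937) = -1.
(-265/7937) = -1, so 7937 is inert.

7937 remains inert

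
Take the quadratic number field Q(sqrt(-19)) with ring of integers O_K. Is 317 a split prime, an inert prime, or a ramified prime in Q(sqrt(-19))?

inert — (317) stays prime in O_K

Since -19 ≡ 1 mod 4, the ring of integers is ℤ[(1+√-19)/2] with discriminant -19.
317 ∤ -19, so 317 is unramified.
Compute (-19/317) via Euler: 298^((317-1)/2) mod 317 = 316, so (-19/317) = -1.
Legendre symbol -1 ⇒ 317 is inert.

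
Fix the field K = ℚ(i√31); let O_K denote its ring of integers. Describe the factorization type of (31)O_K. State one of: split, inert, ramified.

p ramifies

d = -31 ≡ 1 (mod 4), so O_K = ℤ[(1+√-31)/2] and disc(K) = d = -31.
disc(K) = -31 = 31·(-1), so p = 31 is ramified.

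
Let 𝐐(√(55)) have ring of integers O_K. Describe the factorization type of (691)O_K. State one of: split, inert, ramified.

d = 55 ≡ 3 (mod 4), so O_K = ℤ[√55] and disc(K) = 4d = 220.
Since gcd(691, 220) = 1 the prime 691 does not ramify.
Euler's criterion: 55^345 mod 691 = 690. Thus (55|691) = -1.
(55/691) = -1, so 691 is inert.

remains prime (inert)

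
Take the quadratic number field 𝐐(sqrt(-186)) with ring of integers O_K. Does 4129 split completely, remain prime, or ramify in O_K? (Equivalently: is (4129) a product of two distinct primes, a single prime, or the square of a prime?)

inert

Since -186 ≢ 1 mod 4, the ring of integers is ℤ[√-186] with discriminant 4·(-186) = -744.
Since gcd(4129, -744) = 1 the prime 4129 does not ramify.
Legendre symbol by Euler's criterion: (-186/4129) ≡ (-186)^2064 ≡ 4128 (mod 4129), i.e. (-186/4129) = -1.
(-186/4129) = -1, so 4129 is inert.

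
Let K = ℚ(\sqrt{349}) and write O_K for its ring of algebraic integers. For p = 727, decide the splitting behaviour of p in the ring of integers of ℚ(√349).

split

Since 349 ≡ 1 mod 4, the ring of integers is ℤ[(1+√349)/2] with discriminant 349.
Since gcd(727, 349) = 1 the prime 727 does not ramify.
Euler's criterion: 349^363 mod 727 = 1. Thus (349|727) = 1.
(349/727) = 1, so 727 splits.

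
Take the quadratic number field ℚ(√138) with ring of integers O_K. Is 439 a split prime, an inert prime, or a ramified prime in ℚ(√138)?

Since 138 ≢ 1 mod 4, the ring of integers is ℤ[√138] with discriminant 4·138 = 552.
439 ∤ 552, so 439 is unramified.
Euler's criterion: 138^219 mod 439 = 1. Thus (138|439) = 1.
(138/439) = 1, so 439 splits.

splits completely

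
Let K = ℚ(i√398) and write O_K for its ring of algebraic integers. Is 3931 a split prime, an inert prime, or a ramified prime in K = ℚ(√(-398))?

3931 splits in O_K

Since -398 ≢ 1 mod 4, the ring of integers is ℤ[√-398] with discriminant 4·(-398) = -1592.
Since gcd(3931, -1592) = 1 the prime 3931 does not ramify.
(-398/3931) = 3533^1965 mod 3931 = 1, giving Legendre symbol 1.
(-398/3931) = 1, so 3931 splits.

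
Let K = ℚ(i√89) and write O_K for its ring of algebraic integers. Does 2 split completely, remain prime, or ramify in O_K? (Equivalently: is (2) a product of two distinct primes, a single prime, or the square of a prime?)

2 is ramified

d = -89 ≡ 3 (mod 4), so O_K = ℤ[√-89] and disc(K) = 4d = -356.
2 divides disc(K) = -356, so 2 ramifies.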